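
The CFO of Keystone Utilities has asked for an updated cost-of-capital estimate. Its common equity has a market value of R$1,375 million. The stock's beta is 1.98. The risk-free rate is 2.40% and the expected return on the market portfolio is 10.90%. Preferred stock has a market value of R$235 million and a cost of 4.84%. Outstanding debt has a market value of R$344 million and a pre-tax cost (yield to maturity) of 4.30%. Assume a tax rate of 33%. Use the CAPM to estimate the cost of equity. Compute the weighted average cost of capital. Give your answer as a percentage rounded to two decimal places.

14.62%

Market risk premium = 10.9% − 2.4% = 8.5%.
Cost of equity via CAPM: Re = 2.4% + 1.98 × 8.5% = 19.2300%.
Total capital V = 1375 + 235 + 344 = 1954.
Equity: weight = 1375/1954 = 0.7037; cost = 19.23%.
Preferred: weight = 235/1954 = 0.1203; cost = 4.84%.
Debt: weight = 344/1954 = 0.1760; after-tax cost = 4.3% × (1 − 33%) = 2.8810%.
WACC = 0.7037 × 19.2300% + 0.1203 × 4.8400% + 0.1760 × 2.8810% = 14.6211%.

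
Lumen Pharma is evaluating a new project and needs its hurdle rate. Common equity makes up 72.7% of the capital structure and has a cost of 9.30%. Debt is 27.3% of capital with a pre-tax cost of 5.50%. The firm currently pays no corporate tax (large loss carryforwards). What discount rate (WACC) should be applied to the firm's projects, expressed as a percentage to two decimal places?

After-tax cost of debt = 5.5% × (1 − 0%) = 5.5000%.
WACC = 0.727 × 9.3000% + 0.273 × 5.5000% = 8.2626%.

8.26%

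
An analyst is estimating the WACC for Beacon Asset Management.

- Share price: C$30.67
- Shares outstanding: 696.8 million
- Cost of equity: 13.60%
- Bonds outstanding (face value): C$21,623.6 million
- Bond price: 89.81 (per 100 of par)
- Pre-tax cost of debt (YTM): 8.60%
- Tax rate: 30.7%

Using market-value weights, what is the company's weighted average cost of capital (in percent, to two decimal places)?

9.96%

Market value of equity E = 30.67 × 696.8m = 21370.856m. Market value of debt D = 21623.6m × 89.81/100 = 19420.15516m.
Total capital V = 21370.856 + 19420.15516 = 40791.01116.
Equity: weight = 21370.856/40791.01116 = 0.5239; cost = 13.6%.
Bonds outstanding: weight = 19420.15516/40791.01116 = 0.4761; after-tax cost = 8.6% × (1 − 30.7%) = 5.9598%.
WACC = 0.5239 × 13.6000% + 0.4761 × 5.9598% = 9.9626%.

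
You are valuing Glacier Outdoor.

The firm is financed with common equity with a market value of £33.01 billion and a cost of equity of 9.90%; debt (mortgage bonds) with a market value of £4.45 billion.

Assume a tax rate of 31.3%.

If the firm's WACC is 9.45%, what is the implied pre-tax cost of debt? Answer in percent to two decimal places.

Total capital V = 33.01 + 4.45 = 37.46.
Equity weight = 33.01/37.46 = 0.8812.
Mortgage bonds weight = 4.45/37.46 = 0.1188.
Equity contribution = 0.8812 × 9.9% = 8.7239%.
Remaining for debt = 9.45% − 8.7239% = 0.7261%.
Rd × (1 − 31.3%) × 0.1188 = 0.7261%  ⇒  Rd = 8.8965%.

8.90%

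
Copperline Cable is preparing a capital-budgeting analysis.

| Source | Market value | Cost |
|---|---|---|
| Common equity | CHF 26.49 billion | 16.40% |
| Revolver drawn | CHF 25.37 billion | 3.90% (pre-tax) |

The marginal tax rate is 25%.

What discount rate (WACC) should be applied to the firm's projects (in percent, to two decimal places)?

Total capital V = 26.49 + 25.37 = 51.86.
Equity: weight = 26.49/51.86 = 0.5108; cost = 16.4%.
Revolver drawn: weight = 25.37/51.86 = 0.4892; after-tax cost = 3.9% × (1 − 25%) = 2.9250%.
WACC = 0.5108 × 16.4000% + 0.4892 × 2.9250% = 9.8080%.

9.81%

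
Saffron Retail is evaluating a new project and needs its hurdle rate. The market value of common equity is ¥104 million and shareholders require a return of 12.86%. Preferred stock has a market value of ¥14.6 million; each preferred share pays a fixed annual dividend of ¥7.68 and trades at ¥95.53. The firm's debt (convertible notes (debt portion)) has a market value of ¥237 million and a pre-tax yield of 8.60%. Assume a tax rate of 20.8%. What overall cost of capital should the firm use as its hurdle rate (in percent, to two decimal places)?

8.63%

Cost of preferred: Rp = 7.68 / 95.53 = 8.0394%.
Total capital V = 104 + 14.6 + 237 = 355.6.
Equity: weight = 104/355.6 = 0.2925; cost = 12.86%.
Preferred: weight = 14.6/355.6 = 0.0411; cost = 8.0394%.
Convertible notes (debt portion): weight = 237/355.6 = 0.6665; after-tax cost = 8.6% × (1 − 20.8%) = 6.8112%.
WACC = 0.2925 × 12.8600% + 0.0411 × 8.0394% + 0.6665 × 6.8112% = 8.6307%.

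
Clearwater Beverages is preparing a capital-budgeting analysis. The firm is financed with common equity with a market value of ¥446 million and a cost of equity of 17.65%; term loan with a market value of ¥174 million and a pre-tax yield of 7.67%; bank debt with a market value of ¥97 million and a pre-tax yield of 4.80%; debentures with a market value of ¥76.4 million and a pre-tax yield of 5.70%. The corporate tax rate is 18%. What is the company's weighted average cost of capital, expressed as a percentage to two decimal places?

12.23%

Total capital V = 446 + 174 + 97 + 76.4 = 793.4.
Equity: weight = 446/793.4 = 0.5621; cost = 17.65%.
Term loan: weight = 174/793.4 = 0.2193; after-tax cost = 7.67% × (1 − 18%) = 6.2894%.
Bank debt: weight = 97/793.4 = 0.1223; after-tax cost = 4.8% × (1 − 18%) = 3.9360%.
Debentures: weight = 76.4/793.4 = 0.0963; after-tax cost = 5.7% × (1 − 18%) = 4.6740%.
WACC = 0.5621 × 17.6500% + 0.2193 × 6.2894% + 0.1223 × 3.9360% + 0.0963 × 4.6740% = 12.2323%.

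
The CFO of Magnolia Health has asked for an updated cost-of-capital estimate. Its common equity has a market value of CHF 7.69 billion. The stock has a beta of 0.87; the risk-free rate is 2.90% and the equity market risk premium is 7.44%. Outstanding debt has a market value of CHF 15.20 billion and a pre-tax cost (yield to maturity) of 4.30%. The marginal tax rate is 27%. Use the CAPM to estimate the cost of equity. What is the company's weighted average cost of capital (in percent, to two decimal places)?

Cost of equity via CAPM: Re = 2.9% + 0.87 × 7.44% = 9.3728%.
Total capital V = 7.69 + 15.2 = 22.89.
Equity: weight = 7.69/22.89 = 0.3360; cost = 9.3728%.
Debt: weight = 15.2/22.89 = 0.6640; after-tax cost = 4.3% × (1 − 27%) = 3.1390%.
WACC = 0.3360 × 9.3728% + 0.6640 × 3.1390% = 5.2333%.

5.23%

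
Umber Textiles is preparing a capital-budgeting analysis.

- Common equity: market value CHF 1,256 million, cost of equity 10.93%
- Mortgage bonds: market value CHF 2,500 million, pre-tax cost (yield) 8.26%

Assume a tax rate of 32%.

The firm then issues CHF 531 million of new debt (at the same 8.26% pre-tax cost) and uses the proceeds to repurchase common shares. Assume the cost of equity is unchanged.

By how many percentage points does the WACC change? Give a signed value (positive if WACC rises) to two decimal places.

Current WACC:
Total capital V = 1256 + 2500 = 3756.
Equity: weight = 1256/3756 = 0.3344; cost = 10.93%.
Mortgage bonds: weight = 2500/3756 = 0.6656; after-tax cost = 8.26% × (1 − 32%) = 5.6168%.
WACC = 0.3344 × 10.9300% + 0.6656 × 5.6168% = 7.3935%.
After the change:
Total capital V = 725 + 3031 = 3756.
Equity: weight = 725/3756 = 0.1930; cost = 10.93%.
Mortgage bonds: weight = 3031/3756 = 0.8070; after-tax cost = 8.26% × (1 − 32%) = 5.6168%.
WACC = 0.1930 × 10.9300% + 0.8070 × 5.6168% = 6.6424%.
Change in WACC = 6.6424% − 7.3935% = -0.7511 pp.

-0.75 pp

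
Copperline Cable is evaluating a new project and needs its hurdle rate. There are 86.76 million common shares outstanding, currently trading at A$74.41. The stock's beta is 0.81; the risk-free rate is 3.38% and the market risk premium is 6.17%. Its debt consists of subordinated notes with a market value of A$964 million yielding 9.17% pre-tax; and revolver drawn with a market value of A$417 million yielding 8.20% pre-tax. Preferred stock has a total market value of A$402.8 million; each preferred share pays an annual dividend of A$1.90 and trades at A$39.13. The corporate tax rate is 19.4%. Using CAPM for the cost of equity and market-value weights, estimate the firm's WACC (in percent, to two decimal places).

8.00%

Cost of equity via CAPM: Re = 3.38% + 0.81 × 6.17% = 8.3777%.
Cost of preferred: Rp = 1.9 / 39.13 = 4.8556%.
Market value of equity E = 74.41 × 86.76m = 6455.8116m.
Total capital V = 6455.8116 + 402.8 + 964 + 417 = 8239.6116.
Equity: weight = 6455.8116/8239.6116 = 0.7835; cost = 8.3777%.
Preferred: weight = 402.8/8239.6116 = 0.0489; cost = 4.8556%.
Subordinated notes: weight = 964/8239.6116 = 0.1170; after-tax cost = 9.17% × (1 − 19.4%) = 7.3910%.
Revolver drawn: weight = 417/8239.6116 = 0.0506; after-tax cost = 8.2% × (1 − 19.4%) = 6.6092%.
WACC = 0.7835 × 8.3777% + 0.0489 × 4.8556% + 0.1170 × 7.3910% + 0.0506 × 6.6092% = 8.0006%.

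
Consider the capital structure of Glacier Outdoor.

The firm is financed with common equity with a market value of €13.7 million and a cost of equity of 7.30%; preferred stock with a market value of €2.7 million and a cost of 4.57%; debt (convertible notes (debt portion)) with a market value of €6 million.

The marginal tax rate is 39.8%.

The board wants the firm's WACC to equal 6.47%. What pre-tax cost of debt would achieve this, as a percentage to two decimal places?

Total capital V = 13.7 + 2.7 + 6 = 22.4.
Equity weight = 13.7/22.4 = 0.6116.
Preferred weight = 2.7/22.4 = 0.1205.
Convertible notes (debt portion) weight = 6/22.4 = 0.2679.
Equity contribution = 0.6116 × 7.3% = 4.4647%.
Preferred contribution = 0.1205 × 4.57% = 0.5508%.
Remaining for debt = 6.47% − 5.0156% = 1.4544%.
Rd × (1 − 39.8%) × 0.2679 = 1.4544%  ⇒  Rd = 9.0197%.

9.02%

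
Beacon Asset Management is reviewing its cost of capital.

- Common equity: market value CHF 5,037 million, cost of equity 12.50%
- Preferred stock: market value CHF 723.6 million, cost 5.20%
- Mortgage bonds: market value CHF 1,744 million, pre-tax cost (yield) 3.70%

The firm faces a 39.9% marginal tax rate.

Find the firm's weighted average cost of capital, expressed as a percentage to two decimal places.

9.41%

Total capital V = 5037 + 723.6 + 1744 = 7504.6.
Equity: weight = 5037/7504.6 = 0.6712; cost = 12.5%.
Preferred: weight = 723.6/7504.6 = 0.0964; cost = 5.2%.
Mortgage bonds: weight = 1744/7504.6 = 0.2324; after-tax cost = 3.7% × (1 − 39.9%) = 2.2237%.
WACC = 0.6712 × 12.5000% + 0.0964 × 5.2000% + 0.2324 × 2.2237% = 9.4080%.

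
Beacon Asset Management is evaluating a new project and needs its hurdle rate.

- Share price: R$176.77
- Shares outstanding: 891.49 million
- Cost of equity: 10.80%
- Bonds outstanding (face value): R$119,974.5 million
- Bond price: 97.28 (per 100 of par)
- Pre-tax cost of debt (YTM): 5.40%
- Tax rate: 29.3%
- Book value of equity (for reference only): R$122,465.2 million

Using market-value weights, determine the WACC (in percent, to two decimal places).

Market value of equity E = 176.77 × 891.49m = 157588.6873m. Market value of debt D = 119974.5m × 97.28/100 = 116711.1936m.
Total capital V = 157588.6873 + 116711.1936 = 274299.8809.
Equity: weight = 157588.6873/274299.8809 = 0.5745; cost = 10.8%.
Bonds outstanding: weight = 116711.1936/274299.8809 = 0.4255; after-tax cost = 5.4% × (1 − 29.3%) = 3.8178%.
WACC = 0.5745 × 10.8000% + 0.4255 × 3.8178% = 7.8292%.

7.83%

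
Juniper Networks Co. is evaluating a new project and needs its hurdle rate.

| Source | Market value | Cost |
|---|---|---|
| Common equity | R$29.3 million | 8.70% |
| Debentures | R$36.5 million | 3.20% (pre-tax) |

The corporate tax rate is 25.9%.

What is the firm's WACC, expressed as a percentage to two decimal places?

5.19%

Total capital V = 29.3 + 36.5 = 65.8.
Equity: weight = 29.3/65.8 = 0.4453; cost = 8.7%.
Debentures: weight = 36.5/65.8 = 0.5547; after-tax cost = 3.2% × (1 − 25.9%) = 2.3712%.
WACC = 0.4453 × 8.7000% + 0.5547 × 2.3712% = 5.1893%.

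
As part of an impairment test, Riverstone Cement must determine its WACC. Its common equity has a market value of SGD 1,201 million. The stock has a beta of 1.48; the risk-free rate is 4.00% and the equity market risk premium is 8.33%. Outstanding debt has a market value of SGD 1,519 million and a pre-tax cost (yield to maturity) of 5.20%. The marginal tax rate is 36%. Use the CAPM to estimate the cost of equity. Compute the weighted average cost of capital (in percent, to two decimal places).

Cost of equity via CAPM: Re = 4.0% + 1.48 × 8.33% = 16.3284%.
Total capital V = 1201 + 1519 = 2720.
Equity: weight = 1201/2720 = 0.4415; cost = 16.3284%.
Debt: weight = 1519/2720 = 0.5585; after-tax cost = 5.2% × (1 − 36%) = 3.3280%.
WACC = 0.4415 × 16.3284% + 0.5585 × 3.3280% = 9.0683%.

9.07%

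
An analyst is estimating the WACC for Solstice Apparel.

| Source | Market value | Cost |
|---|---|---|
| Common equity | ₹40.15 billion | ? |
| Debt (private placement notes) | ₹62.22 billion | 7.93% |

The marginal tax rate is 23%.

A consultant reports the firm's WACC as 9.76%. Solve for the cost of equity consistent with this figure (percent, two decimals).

Total capital V = 40.15 + 62.22 = 102.37.
Equity weight = 40.15/102.37 = 0.3922.
Private placement notes weight = 62.22/102.37 = 0.6078.
Debt contribution = 0.6078 × 7.93% × (1 − 23%) = 3.7113%.
Required equity contribution = 9.76% − 3.7113% = 6.0487%.
Re = 6.0487% / 0.3922 = 15.4224%.

15.42%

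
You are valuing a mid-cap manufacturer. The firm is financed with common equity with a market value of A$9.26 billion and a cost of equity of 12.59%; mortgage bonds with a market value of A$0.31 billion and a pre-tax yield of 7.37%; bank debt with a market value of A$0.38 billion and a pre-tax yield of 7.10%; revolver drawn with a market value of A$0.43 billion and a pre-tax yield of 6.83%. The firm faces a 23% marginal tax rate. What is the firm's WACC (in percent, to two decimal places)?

11.82%

Total capital V = 9.26 + 0.31 + 0.38 + 0.43 = 10.38.
Equity: weight = 9.26/10.38 = 0.8921; cost = 12.59%.
Mortgage bonds: weight = 0.31/10.38 = 0.0299; after-tax cost = 7.37% × (1 − 23%) = 5.6749%.
Bank debt: weight = 0.38/10.38 = 0.0366; after-tax cost = 7.1% × (1 − 23%) = 5.4670%.
Revolver drawn: weight = 0.43/10.38 = 0.0414; after-tax cost = 6.83% × (1 − 23%) = 5.2591%.
WACC = 0.8921 × 12.5900% + 0.0299 × 5.6749% + 0.0366 × 5.4670% + 0.0414 × 5.2591% = 11.8190%.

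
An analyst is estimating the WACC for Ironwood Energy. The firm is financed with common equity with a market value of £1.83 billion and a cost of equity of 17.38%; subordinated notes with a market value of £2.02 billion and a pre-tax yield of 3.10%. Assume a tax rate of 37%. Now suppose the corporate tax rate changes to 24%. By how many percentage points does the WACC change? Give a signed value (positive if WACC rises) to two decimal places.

+0.21 pp

Current WACC:
Total capital V = 1.83 + 2.02 = 3.85.
Equity: weight = 1.83/3.85 = 0.4753; cost = 17.38%.
Subordinated notes: weight = 2.02/3.85 = 0.5247; after-tax cost = 3.1% × (1 − 37%) = 1.9530%.
WACC = 0.4753 × 17.3800% + 0.5247 × 1.9530% = 9.2858%.
After the change:
Total capital V = 1.83 + 2.02 = 3.85.
Equity: weight = 1.83/3.85 = 0.4753; cost = 17.38%.
Subordinated notes: weight = 2.02/3.85 = 0.5247; after-tax cost = 3.1% × (1 − 24%) = 2.3560%.
WACC = 0.4753 × 17.3800% + 0.5247 × 2.3560% = 9.4973%.
Change in WACC = 9.4973% − 9.2858% = 0.2114 pp.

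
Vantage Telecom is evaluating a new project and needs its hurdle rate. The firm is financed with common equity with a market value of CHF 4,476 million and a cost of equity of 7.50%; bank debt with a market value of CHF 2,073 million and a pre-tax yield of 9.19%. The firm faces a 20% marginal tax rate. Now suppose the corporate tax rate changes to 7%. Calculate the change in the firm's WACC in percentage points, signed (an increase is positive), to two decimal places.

+0.38 pp

Current WACC:
Total capital V = 4476 + 2073 = 6549.
Equity: weight = 4476/6549 = 0.6835; cost = 7.5%.
Bank debt: weight = 2073/6549 = 0.3165; after-tax cost = 9.19% × (1 − 20%) = 7.3520%.
WACC = 0.6835 × 7.5000% + 0.3165 × 7.3520% = 7.4532%.
After the change:
Total capital V = 4476 + 2073 = 6549.
Equity: weight = 4476/6549 = 0.6835; cost = 7.5%.
Bank debt: weight = 2073/6549 = 0.3165; after-tax cost = 9.19% × (1 − 7%) = 8.5467%.
WACC = 0.6835 × 7.5000% + 0.3165 × 8.5467% = 7.8313%.
Change in WACC = 7.8313% − 7.4532% = 0.3782 pp.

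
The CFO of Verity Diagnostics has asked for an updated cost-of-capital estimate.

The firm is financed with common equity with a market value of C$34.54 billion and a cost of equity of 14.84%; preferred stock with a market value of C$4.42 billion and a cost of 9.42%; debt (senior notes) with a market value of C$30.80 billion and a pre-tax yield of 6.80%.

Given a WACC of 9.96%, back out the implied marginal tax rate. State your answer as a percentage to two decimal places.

32.87%

Total capital V = 34.54 + 4.42 + 30.8 = 69.76.
Equity weight = 34.54/69.76 = 0.4951.
Preferred weight = 4.42/69.76 = 0.0634.
Senior notes weight = 30.8/69.76 = 0.4415.
Equity contribution = 0.4951 × 14.84% = 7.3477%.
Preferred contribution = 0.0634 × 9.42% = 0.5969%.
Debt contribution must be 9.96% − 7.9445% = 2.0155%.
0.4415 × 6.8% × (1 − T) = 2.0155%  ⇒  (1 − T) = 0.6713.
T = 32.8688%.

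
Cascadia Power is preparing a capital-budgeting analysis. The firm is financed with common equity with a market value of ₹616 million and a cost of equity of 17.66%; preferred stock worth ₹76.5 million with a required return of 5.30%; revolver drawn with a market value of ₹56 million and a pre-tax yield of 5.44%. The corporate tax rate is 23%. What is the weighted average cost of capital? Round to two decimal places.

Total capital V = 616 + 76.5 + 56 = 748.5.
Equity: weight = 616/748.5 = 0.8230; cost = 17.66%.
Preferred: weight = 76.5/748.5 = 0.1022; cost = 5.3%.
Revolver drawn: weight = 56/748.5 = 0.0748; after-tax cost = 5.44% × (1 − 23%) = 4.1888%.
WACC = 0.8230 × 17.6600% + 0.1022 × 5.3000% + 0.0748 × 4.1888% = 15.3889%.

15.39%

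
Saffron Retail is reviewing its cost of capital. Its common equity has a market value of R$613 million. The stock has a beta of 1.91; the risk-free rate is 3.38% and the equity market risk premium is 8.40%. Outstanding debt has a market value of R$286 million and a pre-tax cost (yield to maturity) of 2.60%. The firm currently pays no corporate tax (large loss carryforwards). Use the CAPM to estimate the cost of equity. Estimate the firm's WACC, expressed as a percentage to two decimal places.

14.07%

Cost of equity via CAPM: Re = 3.38% + 1.91 × 8.4% = 19.4240%.
Total capital V = 613 + 286 = 899.
Equity: weight = 613/899 = 0.6819; cost = 19.424%.
Debt: weight = 286/899 = 0.3181; after-tax cost = 2.6% × (1 − 0%) = 2.6000%.
WACC = 0.6819 × 19.4240% + 0.3181 × 2.6000% = 14.0718%.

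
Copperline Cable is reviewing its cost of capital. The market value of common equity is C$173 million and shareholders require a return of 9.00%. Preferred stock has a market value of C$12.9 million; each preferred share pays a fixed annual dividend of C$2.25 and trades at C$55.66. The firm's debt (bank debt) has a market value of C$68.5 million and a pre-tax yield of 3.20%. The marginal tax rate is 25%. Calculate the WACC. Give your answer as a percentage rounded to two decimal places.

6.97%

Cost of preferred: Rp = 2.25 / 55.66 = 4.0424%.
Total capital V = 173 + 12.9 + 68.5 = 254.4.
Equity: weight = 173/254.4 = 0.6800; cost = 9%.
Preferred: weight = 12.9/254.4 = 0.0507; cost = 4.0424%.
Bank debt: weight = 68.5/254.4 = 0.2693; after-tax cost = 3.2% × (1 − 25%) = 2.4000%.
WACC = 0.6800 × 9.0000% + 0.0507 × 4.0424% + 0.2693 × 2.4000% = 6.9715%.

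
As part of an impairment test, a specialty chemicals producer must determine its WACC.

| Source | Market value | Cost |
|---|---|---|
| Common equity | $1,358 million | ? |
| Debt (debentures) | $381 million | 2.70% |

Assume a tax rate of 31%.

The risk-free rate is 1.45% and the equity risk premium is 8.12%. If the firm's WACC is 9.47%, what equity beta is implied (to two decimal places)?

1.25

Total capital V = 1358 + 381 = 1739.
Equity weight = 1358/1739 = 0.7809.
Debentures weight = 381/1739 = 0.2191.
Debt contribution = 0.2191 × 2.7% × (1 − 31%) = 0.4082%.
Required equity contribution = 9.47% − 0.4082% = 9.0618%  ⇒  Re = 11.6042%.
CAPM: 11.6042% = 1.45% + β × 8.12%  ⇒  β = 1.2505.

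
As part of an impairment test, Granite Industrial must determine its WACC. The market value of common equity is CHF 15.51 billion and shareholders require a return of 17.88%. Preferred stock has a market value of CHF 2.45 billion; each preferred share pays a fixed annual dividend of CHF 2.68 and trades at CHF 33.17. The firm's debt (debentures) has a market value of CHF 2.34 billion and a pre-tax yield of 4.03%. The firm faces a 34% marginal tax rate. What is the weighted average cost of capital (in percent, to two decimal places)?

14.94%

Cost of preferred: Rp = 2.68 / 33.17 = 8.0796%.
Total capital V = 15.51 + 2.45 + 2.34 = 20.3.
Equity: weight = 15.51/20.3 = 0.7640; cost = 17.88%.
Preferred: weight = 2.45/20.3 = 0.1207; cost = 8.0796%.
Debentures: weight = 2.34/20.3 = 0.1153; after-tax cost = 4.03% × (1 − 34%) = 2.6598%.
WACC = 0.7640 × 17.8800% + 0.1207 × 8.0796% + 0.1153 × 2.6598% = 14.9427%.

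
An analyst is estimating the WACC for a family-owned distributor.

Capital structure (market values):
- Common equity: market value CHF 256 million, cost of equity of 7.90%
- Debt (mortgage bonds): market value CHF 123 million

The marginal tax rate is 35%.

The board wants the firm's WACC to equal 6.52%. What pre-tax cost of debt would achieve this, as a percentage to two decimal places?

5.61%

Total capital V = 256 + 123 = 379.
Equity weight = 256/379 = 0.6755.
Mortgage bonds weight = 123/379 = 0.3245.
Equity contribution = 0.6755 × 7.9% = 5.3361%.
Remaining for debt = 6.52% − 5.3361% = 1.1839%.
Rd × (1 − 35%) × 0.3245 = 1.1839%  ⇒  Rd = 5.6120%.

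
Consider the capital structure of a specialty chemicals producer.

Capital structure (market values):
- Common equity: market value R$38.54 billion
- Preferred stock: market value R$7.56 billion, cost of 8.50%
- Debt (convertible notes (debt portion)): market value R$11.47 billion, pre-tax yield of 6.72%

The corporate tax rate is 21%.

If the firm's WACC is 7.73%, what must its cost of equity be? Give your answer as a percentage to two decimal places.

Total capital V = 38.54 + 7.56 + 11.47 = 57.57.
Equity weight = 38.54/57.57 = 0.6694.
Preferred weight = 7.56/57.57 = 0.1313.
Convertible notes (debt portion) weight = 11.47/57.57 = 0.1992.
Debt contribution = 0.1992 × 6.72% × (1 − 21%) = 1.0577%.
Preferred contribution = 0.1313 × 8.5% = 1.1162%.
Required equity contribution = 7.73% − 2.1739% = 5.5561%.
Re = 5.5561% / 0.6694 = 8.2995%.

8.30%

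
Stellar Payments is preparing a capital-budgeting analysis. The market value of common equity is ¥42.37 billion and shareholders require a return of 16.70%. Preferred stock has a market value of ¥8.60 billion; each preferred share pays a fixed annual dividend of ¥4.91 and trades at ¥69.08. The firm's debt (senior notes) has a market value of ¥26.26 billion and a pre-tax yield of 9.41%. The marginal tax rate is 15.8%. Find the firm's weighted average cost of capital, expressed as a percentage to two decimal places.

Cost of preferred: Rp = 4.91 / 69.08 = 7.1077%.
Total capital V = 42.37 + 8.6 + 26.26 = 77.23.
Equity: weight = 42.37/77.23 = 0.5486; cost = 16.7%.
Preferred: weight = 8.6/77.23 = 0.1114; cost = 7.1077%.
Senior notes: weight = 26.26/77.23 = 0.3400; after-tax cost = 9.41% × (1 − 15.8%) = 7.9232%.
WACC = 0.5486 × 16.7000% + 0.1114 × 7.1077% + 0.3400 × 7.9232% = 12.6475%.

12.65%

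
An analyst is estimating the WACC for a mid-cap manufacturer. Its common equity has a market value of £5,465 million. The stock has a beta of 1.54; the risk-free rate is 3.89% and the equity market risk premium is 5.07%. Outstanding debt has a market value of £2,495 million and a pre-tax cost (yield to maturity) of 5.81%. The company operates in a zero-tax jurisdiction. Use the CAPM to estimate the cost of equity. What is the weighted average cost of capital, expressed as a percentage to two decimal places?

9.85%

Cost of equity via CAPM: Re = 3.89% + 1.54 × 5.07% = 11.6978%.
Total capital V = 5465 + 2495 = 7960.
Equity: weight = 5465/7960 = 0.6866; cost = 11.6978%.
Debt: weight = 2495/7960 = 0.3134; after-tax cost = 5.81% × (1 − 0%) = 5.8100%.
WACC = 0.6866 × 11.6978% + 0.3134 × 5.8100% = 9.8523%.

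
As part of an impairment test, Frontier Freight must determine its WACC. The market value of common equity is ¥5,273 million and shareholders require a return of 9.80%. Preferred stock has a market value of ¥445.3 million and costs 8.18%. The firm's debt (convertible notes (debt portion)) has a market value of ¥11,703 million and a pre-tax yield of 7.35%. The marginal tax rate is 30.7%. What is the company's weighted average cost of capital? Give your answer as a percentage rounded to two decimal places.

6.60%

Total capital V = 5273 + 445.3 + 11703 = 17421.3.
Equity: weight = 5273/17421.3 = 0.3027; cost = 9.8%.
Preferred: weight = 445.3/17421.3 = 0.0256; cost = 8.18%.
Convertible notes (debt portion): weight = 11703/17421.3 = 0.6718; after-tax cost = 7.35% × (1 − 30.7%) = 5.0936%.
WACC = 0.3027 × 9.8000% + 0.0256 × 8.1800% + 0.6718 × 5.0936% = 6.5970%.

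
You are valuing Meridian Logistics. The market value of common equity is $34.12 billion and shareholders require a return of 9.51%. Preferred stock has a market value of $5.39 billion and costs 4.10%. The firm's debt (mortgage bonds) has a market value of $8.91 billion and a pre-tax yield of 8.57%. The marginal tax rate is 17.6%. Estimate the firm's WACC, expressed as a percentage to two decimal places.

Total capital V = 34.12 + 5.39 + 8.91 = 48.42.
Equity: weight = 34.12/48.42 = 0.7047; cost = 9.51%.
Preferred: weight = 5.39/48.42 = 0.1113; cost = 4.1%.
Mortgage bonds: weight = 8.91/48.42 = 0.1840; after-tax cost = 8.57% × (1 − 17.6%) = 7.0617%.
WACC = 0.7047 × 9.5100% + 0.1113 × 4.1000% + 0.1840 × 7.0617% = 8.4572%.

8.46%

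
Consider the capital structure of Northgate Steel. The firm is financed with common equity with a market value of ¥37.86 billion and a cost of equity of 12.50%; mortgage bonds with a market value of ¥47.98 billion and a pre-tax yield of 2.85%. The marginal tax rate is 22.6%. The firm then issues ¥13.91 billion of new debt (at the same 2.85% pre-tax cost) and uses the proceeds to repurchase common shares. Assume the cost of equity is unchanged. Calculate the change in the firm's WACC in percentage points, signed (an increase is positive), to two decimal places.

-1.67 pp

Current WACC:
Total capital V = 37.86 + 47.98 = 85.84.
Equity: weight = 37.86/85.84 = 0.4411; cost = 12.5%.
Mortgage bonds: weight = 47.98/85.84 = 0.5589; after-tax cost = 2.85% × (1 − 22.6%) = 2.2059%.
WACC = 0.4411 × 12.5000% + 0.5589 × 2.2059% = 6.7461%.
After the change:
Total capital V = 23.95 + 61.89 = 85.84.
Equity: weight = 23.95/85.84 = 0.2790; cost = 12.5%.
Mortgage bonds: weight = 61.89/85.84 = 0.7210; after-tax cost = 2.85% × (1 − 22.6%) = 2.2059%.
WACC = 0.2790 × 12.5000% + 0.7210 × 2.2059% = 5.0780%.
Change in WACC = 5.0780% − 6.7461% = -1.6681 pp.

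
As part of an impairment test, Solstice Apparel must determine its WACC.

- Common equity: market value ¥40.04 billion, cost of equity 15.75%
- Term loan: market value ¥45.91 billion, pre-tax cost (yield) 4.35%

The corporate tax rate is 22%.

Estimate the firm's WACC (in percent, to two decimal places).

9.15%

Total capital V = 40.04 + 45.91 = 85.95.
Equity: weight = 40.04/85.95 = 0.4659; cost = 15.75%.
Term loan: weight = 45.91/85.95 = 0.5341; after-tax cost = 4.35% × (1 − 22%) = 3.3930%.
WACC = 0.4659 × 15.7500% + 0.5341 × 3.3930% = 9.1495%.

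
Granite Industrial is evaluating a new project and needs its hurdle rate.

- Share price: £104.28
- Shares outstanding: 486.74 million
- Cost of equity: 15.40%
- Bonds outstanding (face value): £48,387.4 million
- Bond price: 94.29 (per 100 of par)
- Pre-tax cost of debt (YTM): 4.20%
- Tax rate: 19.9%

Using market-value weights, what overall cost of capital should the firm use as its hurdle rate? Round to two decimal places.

Market value of equity E = 104.28 × 486.74m = 50757.2472m. Market value of debt D = 48387.4m × 94.29/100 = 45624.47946m.
Total capital V = 50757.2472 + 45624.47946 = 96381.72666.
Equity: weight = 50757.2472/96381.72666 = 0.5266; cost = 15.4%.
Bonds outstanding: weight = 45624.47946/96381.72666 = 0.4734; after-tax cost = 4.2% × (1 − 19.9%) = 3.3642%.
WACC = 0.5266 × 15.4000% + 0.4734 × 3.3642% = 9.7026%.

9.70%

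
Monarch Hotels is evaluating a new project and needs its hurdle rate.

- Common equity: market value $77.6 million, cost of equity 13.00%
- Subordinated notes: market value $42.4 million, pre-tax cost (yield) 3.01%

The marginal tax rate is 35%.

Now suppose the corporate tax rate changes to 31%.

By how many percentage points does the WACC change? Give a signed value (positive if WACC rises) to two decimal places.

+0.04 pp

Current WACC:
Total capital V = 77.6 + 42.4 = 120.
Equity: weight = 77.6/120 = 0.6467; cost = 13%.
Subordinated notes: weight = 42.4/120 = 0.3533; after-tax cost = 3.01% × (1 − 35%) = 1.9565%.
WACC = 0.6467 × 13.0000% + 0.3533 × 1.9565% = 9.0980%.
After the change:
Total capital V = 77.6 + 42.4 = 120.
Equity: weight = 77.6/120 = 0.6467; cost = 13%.
Subordinated notes: weight = 42.4/120 = 0.3533; after-tax cost = 3.01% × (1 − 31%) = 2.0769%.
WACC = 0.6467 × 13.0000% + 0.3533 × 2.0769% = 9.1405%.
Change in WACC = 9.1405% − 9.0980% = 0.0425 pp.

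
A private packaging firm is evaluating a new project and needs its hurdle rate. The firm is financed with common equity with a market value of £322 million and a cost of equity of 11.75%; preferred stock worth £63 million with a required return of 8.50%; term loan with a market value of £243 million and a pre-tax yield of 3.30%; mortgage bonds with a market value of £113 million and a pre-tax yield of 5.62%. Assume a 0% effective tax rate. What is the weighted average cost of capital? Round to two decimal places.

7.77%

Total capital V = 322 + 63 + 243 + 113 = 741.
Equity: weight = 322/741 = 0.4345; cost = 11.75%.
Preferred: weight = 63/741 = 0.0850; cost = 8.5%.
Term loan: weight = 243/741 = 0.3279; after-tax cost = 3.3% × (1 − 0%) = 3.3000%.
Mortgage bonds: weight = 113/741 = 0.1525; after-tax cost = 5.62% × (1 − 0%) = 5.6200%.
WACC = 0.4345 × 11.7500% + 0.0850 × 8.5000% + 0.3279 × 3.3000% + 0.1525 × 5.6200% = 7.7678%.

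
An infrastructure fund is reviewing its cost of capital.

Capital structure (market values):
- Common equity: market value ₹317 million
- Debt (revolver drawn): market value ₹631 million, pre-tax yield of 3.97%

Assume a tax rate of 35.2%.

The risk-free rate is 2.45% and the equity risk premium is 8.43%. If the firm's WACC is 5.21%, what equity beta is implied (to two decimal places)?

0.95

Total capital V = 317 + 631 = 948.
Equity weight = 317/948 = 0.3344.
Revolver drawn weight = 631/948 = 0.6656.
Debt contribution = 0.6656 × 3.97% × (1 − 35.2%) = 1.7123%.
Required equity contribution = 5.21% − 1.7123% = 3.4977%  ⇒  Re = 10.4599%.
CAPM: 10.4599% = 2.45% + β × 8.43%  ⇒  β = 0.9502.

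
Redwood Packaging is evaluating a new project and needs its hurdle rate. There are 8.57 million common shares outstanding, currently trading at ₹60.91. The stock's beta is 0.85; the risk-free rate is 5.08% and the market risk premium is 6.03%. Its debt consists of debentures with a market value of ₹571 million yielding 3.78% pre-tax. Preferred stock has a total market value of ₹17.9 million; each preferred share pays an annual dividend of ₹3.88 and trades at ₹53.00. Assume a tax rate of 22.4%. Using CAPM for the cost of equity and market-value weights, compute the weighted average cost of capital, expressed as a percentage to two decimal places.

6.42%

Cost of equity via CAPM: Re = 5.08% + 0.85 × 6.03% = 10.2055%.
Cost of preferred: Rp = 3.88 / 53.0 = 7.3208%.
Market value of equity E = 60.91 × 8.57m = 521.9987m.
Total capital V = 521.9987 + 17.9 + 571 = 1110.8987.
Equity: weight = 521.9987/1110.8987 = 0.4699; cost = 10.2055%.
Preferred: weight = 17.9/1110.8987 = 0.0161; cost = 7.3208%.
Debentures: weight = 571/1110.8987 = 0.5140; after-tax cost = 3.78% × (1 − 22.4%) = 2.9333%.
WACC = 0.4699 × 10.2055% + 0.0161 × 7.3208% + 0.5140 × 2.9333% = 6.4211%.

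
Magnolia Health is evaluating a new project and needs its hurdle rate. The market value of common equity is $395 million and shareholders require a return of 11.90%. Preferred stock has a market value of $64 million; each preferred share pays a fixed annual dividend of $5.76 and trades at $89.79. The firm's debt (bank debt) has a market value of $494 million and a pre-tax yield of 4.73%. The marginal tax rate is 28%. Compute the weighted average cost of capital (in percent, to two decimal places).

7.13%

Cost of preferred: Rp = 5.76 / 89.79 = 6.4150%.
Total capital V = 395 + 64 + 494 = 953.
Equity: weight = 395/953 = 0.4145; cost = 11.9%.
Preferred: weight = 64/953 = 0.0672; cost = 6.415%.
Bank debt: weight = 494/953 = 0.5184; after-tax cost = 4.73% × (1 − 28%) = 3.4056%.
WACC = 0.4145 × 11.9000% + 0.0672 × 6.4150% + 0.5184 × 3.4056% = 7.1285%.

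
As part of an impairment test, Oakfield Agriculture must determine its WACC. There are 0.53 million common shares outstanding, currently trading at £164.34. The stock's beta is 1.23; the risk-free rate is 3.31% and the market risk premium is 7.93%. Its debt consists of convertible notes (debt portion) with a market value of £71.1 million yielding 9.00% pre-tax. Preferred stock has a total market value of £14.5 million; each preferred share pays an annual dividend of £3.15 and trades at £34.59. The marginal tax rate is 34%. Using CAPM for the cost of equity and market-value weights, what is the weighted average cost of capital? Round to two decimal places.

9.80%

Cost of equity via CAPM: Re = 3.31% + 1.23 × 7.93% = 13.0639%.
Cost of preferred: Rp = 3.15 / 34.59 = 9.1067%.
Market value of equity E = 164.34 × 0.53m = 87.1002m.
Total capital V = 87.1002 + 14.5 + 71.1 = 172.7002.
Equity: weight = 87.1002/172.7002 = 0.5043; cost = 13.0639%.
Preferred: weight = 14.5/172.7002 = 0.0840; cost = 9.1067%.
Convertible notes (debt portion): weight = 71.1/172.7002 = 0.4117; after-tax cost = 9% × (1 − 34%) = 5.9400%.
WACC = 0.5043 × 13.0639% + 0.0840 × 9.1067% + 0.4117 × 5.9400% = 9.7988%.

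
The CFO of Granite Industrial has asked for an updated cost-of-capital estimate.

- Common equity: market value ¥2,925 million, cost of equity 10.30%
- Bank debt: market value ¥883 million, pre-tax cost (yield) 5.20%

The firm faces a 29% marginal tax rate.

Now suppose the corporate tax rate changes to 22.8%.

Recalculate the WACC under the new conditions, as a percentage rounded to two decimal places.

After the change:
Total capital V = 2925 + 883 = 3808.
Equity: weight = 2925/3808 = 0.7681; cost = 10.3%.
Bank debt: weight = 883/3808 = 0.2319; after-tax cost = 5.2% × (1 − 22.8%) = 4.0144%.
WACC = 0.7681 × 10.3000% + 0.2319 × 4.0144% = 8.8425%.

8.84%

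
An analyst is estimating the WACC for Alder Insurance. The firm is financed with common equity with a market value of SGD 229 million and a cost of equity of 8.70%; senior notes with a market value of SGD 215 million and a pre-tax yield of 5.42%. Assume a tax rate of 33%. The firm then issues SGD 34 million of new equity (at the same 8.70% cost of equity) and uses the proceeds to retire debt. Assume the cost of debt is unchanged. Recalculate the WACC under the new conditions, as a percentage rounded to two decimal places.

After the change:
Total capital V = 263 + 181 = 444.
Equity: weight = 263/444 = 0.5923; cost = 8.7%.
Senior notes: weight = 181/444 = 0.4077; after-tax cost = 5.42% × (1 − 33%) = 3.6314%.
WACC = 0.5923 × 8.7000% + 0.4077 × 3.6314% = 6.6337%.

6.63%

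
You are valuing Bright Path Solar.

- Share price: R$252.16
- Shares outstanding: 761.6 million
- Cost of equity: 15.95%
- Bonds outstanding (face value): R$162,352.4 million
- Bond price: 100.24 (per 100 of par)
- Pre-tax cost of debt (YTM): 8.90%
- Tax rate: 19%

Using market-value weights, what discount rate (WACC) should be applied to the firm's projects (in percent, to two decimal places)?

11.94%

Market value of equity E = 252.16 × 761.6m = 192045.056m. Market value of debt D = 162352.4m × 100.24/100 = 162742.04576m.
Total capital V = 192045.056 + 162742.04576 = 354787.10176.
Equity: weight = 192045.056/354787.10176 = 0.5413; cost = 15.95%.
Bonds outstanding: weight = 162742.04576/354787.10176 = 0.4587; after-tax cost = 8.9% × (1 − 19%) = 7.2090%.
WACC = 0.5413 × 15.9500% + 0.4587 × 7.2090% = 11.9405%.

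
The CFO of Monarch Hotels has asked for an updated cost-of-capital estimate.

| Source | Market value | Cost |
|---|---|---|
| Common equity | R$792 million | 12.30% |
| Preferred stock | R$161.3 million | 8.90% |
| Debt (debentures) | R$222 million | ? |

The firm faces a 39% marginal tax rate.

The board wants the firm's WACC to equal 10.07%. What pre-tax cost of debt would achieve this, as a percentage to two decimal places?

Total capital V = 792 + 161.3 + 222 = 1175.3.
Equity weight = 792/1175.3 = 0.6739.
Preferred weight = 161.3/1175.3 = 0.1372.
Debentures weight = 222/1175.3 = 0.1889.
Equity contribution = 0.6739 × 12.3% = 8.2886%.
Preferred contribution = 0.1372 × 8.9% = 1.2214%.
Remaining for debt = 10.07% − 9.5101% = 0.5599%.
Rd × (1 − 39%) × 0.1889 = 0.5599%  ⇒  Rd = 4.8597%.

4.86%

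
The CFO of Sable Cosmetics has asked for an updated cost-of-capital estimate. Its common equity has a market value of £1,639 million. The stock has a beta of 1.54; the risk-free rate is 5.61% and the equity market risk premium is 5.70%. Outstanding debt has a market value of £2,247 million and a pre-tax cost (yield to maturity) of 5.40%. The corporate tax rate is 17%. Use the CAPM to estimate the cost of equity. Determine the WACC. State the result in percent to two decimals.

8.66%

Cost of equity via CAPM: Re = 5.61% + 1.54 × 5.7% = 14.3880%.
Total capital V = 1639 + 2247 = 3886.
Equity: weight = 1639/3886 = 0.4218; cost = 14.388%.
Debt: weight = 2247/3886 = 0.5782; after-tax cost = 5.4% × (1 − 17%) = 4.4820%.
WACC = 0.4218 × 14.3880% + 0.5782 × 4.4820% = 8.6601%.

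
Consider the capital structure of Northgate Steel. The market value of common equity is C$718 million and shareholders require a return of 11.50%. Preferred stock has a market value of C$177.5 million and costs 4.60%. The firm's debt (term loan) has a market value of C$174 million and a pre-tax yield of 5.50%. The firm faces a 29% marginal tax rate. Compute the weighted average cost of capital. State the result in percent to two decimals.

Total capital V = 718 + 177.5 + 174 = 1069.5.
Equity: weight = 718/1069.5 = 0.6713; cost = 11.5%.
Preferred: weight = 177.5/1069.5 = 0.1660; cost = 4.6%.
Term loan: weight = 174/1069.5 = 0.1627; after-tax cost = 5.5% × (1 − 29%) = 3.9050%.
WACC = 0.6713 × 11.5000% + 0.1660 × 4.6000% + 0.1627 × 3.9050% = 9.1192%.

9.12%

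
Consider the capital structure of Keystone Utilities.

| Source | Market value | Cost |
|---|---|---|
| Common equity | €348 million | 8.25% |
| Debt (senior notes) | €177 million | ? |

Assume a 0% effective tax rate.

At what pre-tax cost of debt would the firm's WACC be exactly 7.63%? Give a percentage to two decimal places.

6.41%

Total capital V = 348 + 177 = 525.
Equity weight = 348/525 = 0.6629.
Senior notes weight = 177/525 = 0.3371.
Equity contribution = 0.6629 × 8.25% = 5.4686%.
Remaining for debt = 7.63% − 5.4686% = 2.1614%.
Rd × (1 − 0%) × 0.3371 = 2.1614%  ⇒  Rd = 6.4110%.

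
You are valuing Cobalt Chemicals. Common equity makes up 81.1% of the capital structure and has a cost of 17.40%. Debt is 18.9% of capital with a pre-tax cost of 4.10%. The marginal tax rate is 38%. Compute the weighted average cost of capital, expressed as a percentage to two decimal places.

After-tax cost of debt = 4.1% × (1 − 38%) = 2.5420%.
WACC = 0.811 × 17.4000% + 0.189 × 2.5420% = 14.5918%.

14.59%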